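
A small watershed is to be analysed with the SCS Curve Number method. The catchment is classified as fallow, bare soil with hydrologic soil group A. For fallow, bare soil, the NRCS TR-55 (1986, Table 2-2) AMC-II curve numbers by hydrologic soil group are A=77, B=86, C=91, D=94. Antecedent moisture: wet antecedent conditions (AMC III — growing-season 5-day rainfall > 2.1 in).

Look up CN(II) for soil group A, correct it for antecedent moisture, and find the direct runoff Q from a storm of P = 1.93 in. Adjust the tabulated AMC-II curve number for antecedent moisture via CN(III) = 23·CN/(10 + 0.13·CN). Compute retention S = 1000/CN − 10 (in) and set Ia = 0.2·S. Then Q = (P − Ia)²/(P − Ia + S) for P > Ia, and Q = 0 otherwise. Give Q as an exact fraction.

NRCS table: fallow, bare soil, soil group A → CN(II) = 77
CN(III) from CN(II)=77: (23·77)/(10 + 0.13·77) = 7700/87 ≈ 88.506
Retention S: 1000/CN − 10 with CN=88.506 → S = 100/77 ≈ 1.299 in
Ia = 0.2·(100/77) = 20/77 in ≈ 0.260 in
P − Ia = 1.930 − 0.260 = 12861/7700 ≈ 1.670 in (> 0, runoff occurs)
Q: (12861/7700)² ÷ (22861/7700) = 165405321/176029700 in (≈ 0.940 in)

Q = 165405321/176029700 in ≈ 0.940 in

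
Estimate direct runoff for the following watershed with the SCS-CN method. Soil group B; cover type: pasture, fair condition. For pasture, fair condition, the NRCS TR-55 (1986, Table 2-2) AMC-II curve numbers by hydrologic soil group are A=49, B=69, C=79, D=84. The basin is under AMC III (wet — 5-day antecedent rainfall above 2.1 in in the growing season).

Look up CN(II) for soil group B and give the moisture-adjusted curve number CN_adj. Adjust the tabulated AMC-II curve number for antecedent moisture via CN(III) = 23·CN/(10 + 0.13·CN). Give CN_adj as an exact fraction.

NRCS table: pasture, fair condition, soil group B → CN(II) = 69
Adjust CN=69 to AMC III: 23·69/(10 + 0.13·69) → 1587 ÷ (1897/100) = 158700/1897 ≈ 83.658

CN_adj = 158700/1897 ≈ 83.658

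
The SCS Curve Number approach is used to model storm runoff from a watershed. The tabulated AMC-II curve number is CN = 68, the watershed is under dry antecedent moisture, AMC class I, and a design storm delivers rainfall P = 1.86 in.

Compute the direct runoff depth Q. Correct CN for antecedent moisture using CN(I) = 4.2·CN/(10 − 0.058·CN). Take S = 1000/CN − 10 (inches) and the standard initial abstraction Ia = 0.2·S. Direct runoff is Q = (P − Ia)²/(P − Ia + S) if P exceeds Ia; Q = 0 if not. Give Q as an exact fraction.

Q = 0 in ≈ 0.000 in

Adjust CN=68 to AMC I: 4.2·68/(10 − 0.058·68) → (1428/5) ÷ (757/125) = 35700/757 ≈ 47.160
Retention S: 1000/CN − 10 with CN=47.160 → S = 4000/357 ≈ 11.204 in
Ia = 0.2S: 0.2·11.204 = 2.241 in (exactly 800/357)
P = 1.860 ≤ Ia = 2.241 in: entire storm abstracted, Q = 0.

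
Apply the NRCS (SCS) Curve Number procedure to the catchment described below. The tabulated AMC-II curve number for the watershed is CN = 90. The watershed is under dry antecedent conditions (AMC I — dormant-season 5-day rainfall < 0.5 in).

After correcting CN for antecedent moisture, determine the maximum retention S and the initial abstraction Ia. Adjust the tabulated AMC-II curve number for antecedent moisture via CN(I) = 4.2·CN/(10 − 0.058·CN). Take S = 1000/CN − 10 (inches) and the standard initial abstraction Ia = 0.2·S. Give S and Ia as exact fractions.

S = 500/189 in ≈ 2.646 in; Ia = 100/189 in ≈ 0.529 in

Dry (AMC I): CN(I) = 4.2·90/(10 − 0.058·90) = 378/(239/50) = 18900/239 ≈ 79.079
Retention S: 1000/CN − 10 with CN=79.079 → S = 500/189 ≈ 2.646 in
Ia = 0.2·(500/189) = 100/189 in ≈ 0.529 in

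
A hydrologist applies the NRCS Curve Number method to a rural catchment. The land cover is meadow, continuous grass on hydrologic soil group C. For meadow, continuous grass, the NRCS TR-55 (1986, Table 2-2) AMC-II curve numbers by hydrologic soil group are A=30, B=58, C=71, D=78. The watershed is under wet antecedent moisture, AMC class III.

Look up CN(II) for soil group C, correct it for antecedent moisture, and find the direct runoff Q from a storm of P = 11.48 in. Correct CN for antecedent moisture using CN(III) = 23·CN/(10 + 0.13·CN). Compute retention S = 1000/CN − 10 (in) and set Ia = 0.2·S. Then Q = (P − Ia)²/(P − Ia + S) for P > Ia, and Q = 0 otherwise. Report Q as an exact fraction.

Q = 206271297241/21501343575 in ≈ 9.593 in

NRCS table: meadow, continuous grass, soil group C → CN(II) = 71
Wet (AMC III): CN(III) = 23·71/(10 + 0.13·71) = 1633/(1923/100) = 163300/1923 ≈ 84.919
S = 1000/(163300/1923) − 10 = 2900/1633 in ≈ 1.776 in
Initial abstraction Ia = S/5 = (2900/1633)/5 = 580/1633 ≈ 0.355 in
P − Ia = 11.480 − 0.355 = 454171/40825 ≈ 11.125 in (> 0, runoff occurs)
Runoff Q = (P−Ia)²/(P−Ia+S) = (11.125)²/(11.125+1.776) = 206271297241/21501343575 ≈ 9.593 in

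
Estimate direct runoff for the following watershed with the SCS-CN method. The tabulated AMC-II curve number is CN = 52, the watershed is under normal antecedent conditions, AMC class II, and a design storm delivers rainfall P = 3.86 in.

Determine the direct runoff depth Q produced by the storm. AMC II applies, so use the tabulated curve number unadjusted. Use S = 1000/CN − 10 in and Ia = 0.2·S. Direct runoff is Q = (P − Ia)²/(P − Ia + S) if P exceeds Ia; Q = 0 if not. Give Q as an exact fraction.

CN(II) = 52; AMC II needs no correction.
S = 1000/52 − 10 = 120/13 in ≈ 9.231 in
Initial abstraction Ia = S/5 = (120/13)/5 = 24/13 ≈ 1.846 in
Excess rainfall: 3.860 − 1.846 = 2.014 in; P > Ia so Q > 0
Q: (1309/650)² ÷ (7309/650) = 1713481/4750850 in (≈ 0.361 in)

Q = 1713481/4750850 in ≈ 0.361 in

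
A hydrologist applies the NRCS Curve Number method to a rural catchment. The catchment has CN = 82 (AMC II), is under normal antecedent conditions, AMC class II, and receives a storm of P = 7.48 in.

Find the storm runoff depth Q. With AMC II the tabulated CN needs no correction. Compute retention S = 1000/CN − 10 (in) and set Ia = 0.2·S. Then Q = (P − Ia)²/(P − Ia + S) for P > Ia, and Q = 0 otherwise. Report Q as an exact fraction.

Q = 52085089/9703675 in ≈ 5.368 in

Average conditions: CN = 82 (no AMC adjustment).
S = 1000/82 − 10 = 90/41 in ≈ 2.195 in
Initial abstraction Ia = S/5 = (90/41)/5 = 18/41 ≈ 0.439 in
Excess rainfall: 7.480 − 0.439 = 7.041 in; P > Ia so Q > 0
Q: (7217/1025)² ÷ (9467/1025) = 52085089/9703675 in (≈ 5.368 in)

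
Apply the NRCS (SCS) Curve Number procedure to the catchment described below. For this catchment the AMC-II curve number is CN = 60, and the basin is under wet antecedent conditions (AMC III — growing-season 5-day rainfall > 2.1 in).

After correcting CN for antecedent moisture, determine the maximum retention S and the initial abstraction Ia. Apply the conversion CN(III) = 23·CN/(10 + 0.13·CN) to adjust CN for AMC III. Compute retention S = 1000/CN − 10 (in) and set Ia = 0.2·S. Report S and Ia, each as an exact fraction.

Wet (AMC III): CN(III) = 23·60/(10 + 0.13·60) = 1380/(89/5) = 6900/89 ≈ 77.528
Max retention: S = 1000/(6900/89) − 10 = 200/69 in (≈ 2.899 in)
Initial abstraction Ia = S/5 = (200/69)/5 = 40/69 ≈ 0.580 in

S = 200/69 in ≈ 2.899 in; Ia = 40/69 in ≈ 0.580 in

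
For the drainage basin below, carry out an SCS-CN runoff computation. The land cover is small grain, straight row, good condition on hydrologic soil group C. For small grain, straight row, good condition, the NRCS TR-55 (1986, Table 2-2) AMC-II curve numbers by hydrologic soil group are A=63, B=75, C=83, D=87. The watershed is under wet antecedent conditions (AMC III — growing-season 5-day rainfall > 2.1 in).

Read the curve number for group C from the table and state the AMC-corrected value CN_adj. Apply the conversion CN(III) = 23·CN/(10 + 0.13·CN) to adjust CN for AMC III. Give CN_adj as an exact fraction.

CN_adj = 190900/2079 ≈ 91.823

NRCS table: small grain, straight row, good condition, soil group C → CN(II) = 83
Adjust CN=83 to AMC III: 23·83/(10 + 0.13·83) → 1909 ÷ (2079/100) = 190900/2079 ≈ 91.823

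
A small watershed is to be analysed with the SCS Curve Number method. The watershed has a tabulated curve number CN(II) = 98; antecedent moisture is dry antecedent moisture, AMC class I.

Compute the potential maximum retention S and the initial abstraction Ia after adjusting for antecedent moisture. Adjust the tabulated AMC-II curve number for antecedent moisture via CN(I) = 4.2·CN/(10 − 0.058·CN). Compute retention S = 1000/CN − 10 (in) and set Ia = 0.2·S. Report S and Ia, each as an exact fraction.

S = 500/1029 in ≈ 0.486 in; Ia = 100/1029 in ≈ 0.097 in

CN(I) from CN(II)=98: (4.2·98)/(10 − 0.058·98) = 102900/1079 ≈ 95.366
S = 1000/(102900/1079) − 10 = 500/1029 in ≈ 0.486 in
Ia = 0.2·(500/1029) = 100/1029 in ≈ 0.097 in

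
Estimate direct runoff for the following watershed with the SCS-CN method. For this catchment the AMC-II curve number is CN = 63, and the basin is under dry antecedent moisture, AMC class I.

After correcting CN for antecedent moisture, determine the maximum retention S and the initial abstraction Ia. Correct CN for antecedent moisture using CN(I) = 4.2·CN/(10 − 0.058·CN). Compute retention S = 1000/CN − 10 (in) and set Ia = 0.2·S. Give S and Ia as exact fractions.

S = 18500/1323 in ≈ 13.983 in; Ia = 3700/1323 in ≈ 2.797 in

CN(I) from CN(II)=63: (4.2·63)/(10 − 0.058·63) = 132300/3173 ≈ 41.696
Retention S: 1000/CN − 10 with CN=41.696 → S = 18500/1323 ≈ 13.983 in
Ia = 0.2·(18500/1323) = 3700/1323 in ≈ 2.797 in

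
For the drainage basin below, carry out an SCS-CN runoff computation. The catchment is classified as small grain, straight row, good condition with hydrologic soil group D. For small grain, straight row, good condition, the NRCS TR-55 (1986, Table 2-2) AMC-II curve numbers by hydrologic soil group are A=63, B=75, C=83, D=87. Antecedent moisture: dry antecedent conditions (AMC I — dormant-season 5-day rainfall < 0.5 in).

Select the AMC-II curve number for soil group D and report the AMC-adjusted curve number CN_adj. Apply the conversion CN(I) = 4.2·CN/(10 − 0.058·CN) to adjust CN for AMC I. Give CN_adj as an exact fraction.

NRCS table: small grain, straight row, good condition, soil group D → CN(II) = 87
Dry (AMC I): CN(I) = 4.2·87/(10 − 0.058·87) = (1827/5)/(2477/500) = 182700/2477 ≈ 73.759

CN_adj = 182700/2477 ≈ 73.759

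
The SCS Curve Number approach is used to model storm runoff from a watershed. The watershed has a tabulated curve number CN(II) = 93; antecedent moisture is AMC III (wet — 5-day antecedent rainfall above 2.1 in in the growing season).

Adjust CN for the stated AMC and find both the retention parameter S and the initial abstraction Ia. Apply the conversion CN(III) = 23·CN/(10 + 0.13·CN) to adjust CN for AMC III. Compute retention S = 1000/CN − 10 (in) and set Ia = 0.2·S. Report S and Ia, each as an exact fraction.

S = 700/2139 in ≈ 0.327 in; Ia = 140/2139 in ≈ 0.065 in

Adjust CN=93 to AMC III: 23·93/(10 + 0.13·93) → 2139 ÷ (2209/100) = 213900/2209 ≈ 96.831
Retention S: 1000/CN − 10 with CN=96.831 → S = 700/2139 ≈ 0.327 in
Initial abstraction Ia = S/5 = (700/2139)/5 = 140/2139 ≈ 0.065 in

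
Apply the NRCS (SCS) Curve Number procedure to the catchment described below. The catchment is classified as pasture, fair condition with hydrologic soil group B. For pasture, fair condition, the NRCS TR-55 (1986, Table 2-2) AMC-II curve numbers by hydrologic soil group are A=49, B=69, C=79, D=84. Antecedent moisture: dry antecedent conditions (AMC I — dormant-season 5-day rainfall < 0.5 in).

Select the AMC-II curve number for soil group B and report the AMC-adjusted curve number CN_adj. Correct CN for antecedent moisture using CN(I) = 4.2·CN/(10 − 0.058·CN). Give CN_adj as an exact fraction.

CN_adj = 144900/2999 ≈ 48.316

NRCS table: pasture, fair condition, soil group B → CN(II) = 69
Dry (AMC I): CN(I) = 4.2·69/(10 − 0.058·69) = (1449/5)/(2999/500) = 144900/2999 ≈ 48.316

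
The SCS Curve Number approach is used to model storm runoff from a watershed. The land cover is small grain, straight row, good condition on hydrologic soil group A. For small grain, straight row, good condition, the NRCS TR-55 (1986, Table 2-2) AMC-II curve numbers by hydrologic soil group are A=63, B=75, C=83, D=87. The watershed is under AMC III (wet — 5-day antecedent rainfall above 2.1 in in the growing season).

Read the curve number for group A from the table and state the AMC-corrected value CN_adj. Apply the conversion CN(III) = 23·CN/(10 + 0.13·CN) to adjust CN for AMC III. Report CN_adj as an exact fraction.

CN_adj = 144900/1819 ≈ 79.659

NRCS table: small grain, straight row, good condition, soil group A → CN(II) = 63
Wet (AMC III): CN(III) = 23·63/(10 + 0.13·63) = 1449/(1819/100) = 144900/1819 ≈ 79.659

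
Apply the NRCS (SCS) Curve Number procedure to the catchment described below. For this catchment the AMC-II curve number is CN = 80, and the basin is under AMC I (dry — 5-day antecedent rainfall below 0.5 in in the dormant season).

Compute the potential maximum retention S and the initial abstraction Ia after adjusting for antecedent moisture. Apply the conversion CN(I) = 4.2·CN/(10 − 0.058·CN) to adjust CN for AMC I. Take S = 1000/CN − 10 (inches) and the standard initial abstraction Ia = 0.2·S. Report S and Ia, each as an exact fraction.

S = 125/21 in ≈ 5.952 in; Ia = 25/21 in ≈ 1.190 in

CN(I) from CN(II)=80: (4.2·80)/(10 − 0.058·80) = 4200/67 ≈ 62.687
Max retention: S = 1000/(4200/67) − 10 = 125/21 in (≈ 5.952 in)
Ia = 0.2·(125/21) = 25/21 in ≈ 1.190 in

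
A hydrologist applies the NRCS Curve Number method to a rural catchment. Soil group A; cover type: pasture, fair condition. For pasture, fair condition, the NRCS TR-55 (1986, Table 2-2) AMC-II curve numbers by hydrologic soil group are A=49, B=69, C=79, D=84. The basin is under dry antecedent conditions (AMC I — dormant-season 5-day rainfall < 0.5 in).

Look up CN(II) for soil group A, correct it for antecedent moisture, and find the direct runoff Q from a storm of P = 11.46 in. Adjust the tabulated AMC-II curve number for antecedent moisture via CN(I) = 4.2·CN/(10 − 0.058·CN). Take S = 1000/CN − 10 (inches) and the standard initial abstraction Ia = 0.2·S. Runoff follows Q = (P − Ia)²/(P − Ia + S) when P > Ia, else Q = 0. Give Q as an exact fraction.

NRCS table: pasture, fair condition, soil group A → CN(II) = 49
CN(I) from CN(II)=49: (4.2·49)/(10 − 0.058·49) = 34300/1193 ≈ 28.751
S = 1000/(34300/1193) − 10 = 8500/343 in ≈ 24.781 in
Ia = 0.2·(8500/343) = 1700/343 in ≈ 4.956 in
P − Ia = 11.460 − 4.956 = 111539/17150 ≈ 6.504 in (> 0, runoff occurs)
Runoff Q = (P−Ia)²/(P−Ia+S) = (6.504)²/(6.504+24.781) = 12440948521/9201643850 ≈ 1.352 in

Q = 12440948521/9201643850 in ≈ 1.352 in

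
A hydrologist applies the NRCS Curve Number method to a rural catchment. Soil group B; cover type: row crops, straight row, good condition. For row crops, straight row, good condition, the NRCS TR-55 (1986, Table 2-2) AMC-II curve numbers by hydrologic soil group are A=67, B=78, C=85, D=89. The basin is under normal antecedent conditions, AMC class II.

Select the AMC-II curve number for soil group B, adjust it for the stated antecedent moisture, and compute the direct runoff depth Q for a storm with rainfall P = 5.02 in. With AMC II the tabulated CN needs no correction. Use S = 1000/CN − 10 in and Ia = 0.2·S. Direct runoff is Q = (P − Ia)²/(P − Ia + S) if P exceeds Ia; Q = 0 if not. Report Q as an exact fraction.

NRCS table: row crops, straight row, good condition, soil group B → CN(II) = 78
AMC II — tabulated CN = 78 applies directly.
S = 1000/78 − 10 = 110/39 in ≈ 2.821 in
Initial abstraction Ia = S/5 = (110/39)/5 = 22/39 ≈ 0.564 in
Excess rainfall: 5.020 − 0.564 = 4.456 in; P > Ia so Q > 0
Q: (8689/1950)² ÷ (14189/1950) = 75498721/27668550 in (≈ 2.729 in)

Q = 75498721/27668550 in ≈ 2.729 in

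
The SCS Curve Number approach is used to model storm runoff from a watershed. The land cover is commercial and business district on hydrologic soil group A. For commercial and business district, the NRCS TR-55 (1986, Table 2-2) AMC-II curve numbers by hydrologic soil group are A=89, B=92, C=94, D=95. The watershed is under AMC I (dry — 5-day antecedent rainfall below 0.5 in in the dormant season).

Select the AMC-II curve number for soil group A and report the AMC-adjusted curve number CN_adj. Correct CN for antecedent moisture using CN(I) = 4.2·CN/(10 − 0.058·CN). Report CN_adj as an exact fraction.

CN_adj = 186900/2419 ≈ 77.263

NRCS table: commercial and business district, soil group A → CN(II) = 89
Adjust CN=89 to AMC I: 4.2·89/(10 − 0.058·89) → (1869/5) ÷ (2419/500) = 186900/2419 ≈ 77.263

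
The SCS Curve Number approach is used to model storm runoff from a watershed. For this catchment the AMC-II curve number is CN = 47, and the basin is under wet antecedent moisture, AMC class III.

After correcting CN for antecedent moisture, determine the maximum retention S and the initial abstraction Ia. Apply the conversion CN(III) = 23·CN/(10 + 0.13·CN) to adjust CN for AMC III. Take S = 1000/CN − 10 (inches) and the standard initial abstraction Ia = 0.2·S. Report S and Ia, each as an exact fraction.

S = 5300/1081 in ≈ 4.903 in; Ia = 1060/1081 in ≈ 0.981 in

Wet (AMC III): CN(III) = 23·47/(10 + 0.13·47) = 1081/(1611/100) = 108100/1611 ≈ 67.101
S = 1000/(108100/1611) − 10 = 5300/1081 in ≈ 4.903 in
Ia = 0.2S: 0.2·4.903 = 0.981 in (exactly 1060/1081)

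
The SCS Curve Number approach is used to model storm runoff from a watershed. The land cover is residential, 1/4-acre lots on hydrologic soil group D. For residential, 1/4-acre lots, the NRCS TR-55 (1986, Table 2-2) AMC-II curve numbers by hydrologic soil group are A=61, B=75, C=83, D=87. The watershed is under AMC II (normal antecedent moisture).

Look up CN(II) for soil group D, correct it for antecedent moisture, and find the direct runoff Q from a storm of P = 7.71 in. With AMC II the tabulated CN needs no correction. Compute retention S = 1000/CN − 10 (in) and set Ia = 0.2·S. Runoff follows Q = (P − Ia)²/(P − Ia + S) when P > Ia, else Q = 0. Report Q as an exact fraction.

Q = 4157283529/674049900 in ≈ 6.168 in

NRCS table: residential, 1/4-acre lots, soil group D → CN(II) = 87
Average conditions: CN = 87 (no AMC adjustment).
S = 1000/87 − 10 = 130/87 in ≈ 1.494 in
Ia = 0.2·(130/87) = 26/87 in ≈ 0.299 in
P − Ia = 7.710 − 0.299 = 64477/8700 ≈ 7.411 in (> 0, runoff occurs)
Runoff Q = (P−Ia)²/(P−Ia+S) = (7.411)²/(7.411+1.494) = 4157283529/674049900 ≈ 6.168 in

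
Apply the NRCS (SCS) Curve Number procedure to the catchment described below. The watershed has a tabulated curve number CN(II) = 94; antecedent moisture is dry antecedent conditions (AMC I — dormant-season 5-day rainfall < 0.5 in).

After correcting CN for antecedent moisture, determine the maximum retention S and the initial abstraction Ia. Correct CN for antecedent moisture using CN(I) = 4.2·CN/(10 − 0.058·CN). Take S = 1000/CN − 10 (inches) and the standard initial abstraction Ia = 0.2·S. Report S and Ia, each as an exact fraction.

S = 500/329 in ≈ 1.520 in; Ia = 100/329 in ≈ 0.304 in

CN(I) from CN(II)=94: (4.2·94)/(10 − 0.058·94) = 32900/379 ≈ 86.807
Retention S: 1000/CN − 10 with CN=86.807 → S = 500/329 ≈ 1.520 in
Ia = 0.2S: 0.2·1.520 = 0.304 in (exactly 100/329)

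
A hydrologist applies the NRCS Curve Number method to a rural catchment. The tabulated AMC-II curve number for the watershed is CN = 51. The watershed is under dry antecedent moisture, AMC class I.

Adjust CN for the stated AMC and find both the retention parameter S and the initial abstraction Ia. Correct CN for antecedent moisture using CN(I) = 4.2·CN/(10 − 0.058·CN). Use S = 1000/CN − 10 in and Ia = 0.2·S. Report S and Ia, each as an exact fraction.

S = 3500/153 in ≈ 22.876 in; Ia = 700/153 in ≈ 4.575 in

CN(I) from CN(II)=51: (4.2·51)/(10 − 0.058·51) = 15300/503 ≈ 30.417
Max retention: S = 1000/(15300/503) − 10 = 3500/153 in (≈ 22.876 in)
Initial abstraction Ia = S/5 = (3500/153)/5 = 700/153 ≈ 4.575 in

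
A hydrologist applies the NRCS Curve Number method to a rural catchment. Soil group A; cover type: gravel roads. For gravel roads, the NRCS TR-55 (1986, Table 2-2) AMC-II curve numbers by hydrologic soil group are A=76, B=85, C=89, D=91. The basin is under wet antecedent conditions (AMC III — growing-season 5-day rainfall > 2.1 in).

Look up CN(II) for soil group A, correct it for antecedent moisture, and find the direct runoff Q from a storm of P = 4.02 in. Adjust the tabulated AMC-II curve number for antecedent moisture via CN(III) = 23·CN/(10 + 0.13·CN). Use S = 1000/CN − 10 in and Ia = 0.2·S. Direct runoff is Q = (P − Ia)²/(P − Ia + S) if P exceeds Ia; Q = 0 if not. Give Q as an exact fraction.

Q = 2232431523/814546150 in ≈ 2.741 in

NRCS table: gravel roads, soil group A → CN(II) = 76
Wet (AMC III): CN(III) = 23·76/(10 + 0.13·76) = 1748/(497/25) = 43700/497 ≈ 87.928
S = 1000/(43700/497) − 10 = 600/437 in ≈ 1.373 in
Ia = 0.2·(600/437) = 120/437 in ≈ 0.275 in
Since P=4.020 > Ia=0.275: effective rainfall P−Ia = 81837/21850 in
Runoff Q = (P−Ia)²/(P−Ia+S) = (3.745)²/(3.745+1.373) = 2232431523/814546150 ≈ 2.741 in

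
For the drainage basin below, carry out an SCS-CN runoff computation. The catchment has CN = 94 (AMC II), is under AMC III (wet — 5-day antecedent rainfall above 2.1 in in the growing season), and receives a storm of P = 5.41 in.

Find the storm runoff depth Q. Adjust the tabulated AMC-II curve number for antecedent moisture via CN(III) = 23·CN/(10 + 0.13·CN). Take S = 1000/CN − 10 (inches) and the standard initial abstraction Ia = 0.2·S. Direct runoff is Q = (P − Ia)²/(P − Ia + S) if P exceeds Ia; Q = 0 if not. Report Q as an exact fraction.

Q = 335033750041/65813550100 in ≈ 5.091 in

Wet (AMC III): CN(III) = 23·94/(10 + 0.13·94) = 2162/(1111/50) = 108100/1111 ≈ 97.300
S = 1000/(108100/1111) − 10 = 300/1081 in ≈ 0.278 in
Ia = 0.2S: 0.2·0.278 = 0.056 in (exactly 60/1081)
Since P=5.410 > Ia=0.056: effective rainfall P−Ia = 578821/108100 in
Q = (578821/108100)²/((578821/108100) + 300/1081) = (335033750041/11685610000)/(608821/108100) = 335033750041/65813550100 in ≈ 5.091 in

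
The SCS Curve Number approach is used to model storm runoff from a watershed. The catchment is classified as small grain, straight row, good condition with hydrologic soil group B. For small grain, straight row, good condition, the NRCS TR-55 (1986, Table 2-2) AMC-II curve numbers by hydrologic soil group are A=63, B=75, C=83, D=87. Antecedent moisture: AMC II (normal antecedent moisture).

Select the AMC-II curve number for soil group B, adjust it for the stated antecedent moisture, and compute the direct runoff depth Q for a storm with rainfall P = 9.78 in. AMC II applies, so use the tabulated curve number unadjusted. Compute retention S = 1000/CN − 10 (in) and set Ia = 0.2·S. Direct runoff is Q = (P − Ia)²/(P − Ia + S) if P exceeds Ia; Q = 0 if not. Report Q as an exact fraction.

Q = 1868689/280050 in ≈ 6.673 in

NRCS table: small grain, straight row, good condition, soil group B → CN(II) = 75
CN(II) = 75; AMC II needs no correction.
S = 1000/75 − 10 = 10/3 in ≈ 3.333 in
Ia = 0.2·(10/3) = 2/3 in ≈ 0.667 in
Excess rainfall: 9.780 − 0.667 = 9.113 in; P > Ia so Q > 0
Q = (1367/150)²/((1367/150) + 10/3) = (1868689/22500)/(1867/150) = 1868689/280050 in ≈ 6.673 in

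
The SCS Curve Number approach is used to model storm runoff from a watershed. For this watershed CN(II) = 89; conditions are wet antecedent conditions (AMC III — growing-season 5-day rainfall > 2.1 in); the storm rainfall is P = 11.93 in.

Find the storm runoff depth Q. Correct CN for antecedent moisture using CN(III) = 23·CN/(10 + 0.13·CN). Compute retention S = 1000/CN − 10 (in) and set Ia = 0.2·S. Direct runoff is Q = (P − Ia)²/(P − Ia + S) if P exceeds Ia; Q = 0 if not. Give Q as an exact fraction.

Q = 5856743645041/517905533700 in ≈ 11.309 in

Adjust CN=89 to AMC III: 23·89/(10 + 0.13·89) → 2047 ÷ (2157/100) = 204700/2157 ≈ 94.900
Retention S: 1000/CN − 10 with CN=94.900 → S = 1100/2047 ≈ 0.537 in
Initial abstraction Ia = S/5 = (1100/2047)/5 = 220/2047 ≈ 0.107 in
Since P=11.930 > Ia=0.107: effective rainfall P−Ia = 2420071/204700 in
Q: (2420071/204700)² ÷ (2530071/204700) = 5856743645041/517905533700 in (≈ 11.309 in)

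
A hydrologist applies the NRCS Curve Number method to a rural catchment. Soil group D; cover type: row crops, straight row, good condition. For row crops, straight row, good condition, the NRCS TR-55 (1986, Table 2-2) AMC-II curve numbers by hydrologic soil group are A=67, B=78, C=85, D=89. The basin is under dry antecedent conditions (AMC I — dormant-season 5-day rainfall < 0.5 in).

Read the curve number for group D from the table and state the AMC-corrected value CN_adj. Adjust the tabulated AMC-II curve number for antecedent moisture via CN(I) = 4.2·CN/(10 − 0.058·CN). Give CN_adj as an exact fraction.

CN_adj = 186900/2419 ≈ 77.263

NRCS table: row crops, straight row, good condition, soil group D → CN(II) = 89
Dry (AMC I): CN(I) = 4.2·89/(10 − 0.058·89) = (1869/5)/(2419/500) = 186900/2419 ≈ 77.263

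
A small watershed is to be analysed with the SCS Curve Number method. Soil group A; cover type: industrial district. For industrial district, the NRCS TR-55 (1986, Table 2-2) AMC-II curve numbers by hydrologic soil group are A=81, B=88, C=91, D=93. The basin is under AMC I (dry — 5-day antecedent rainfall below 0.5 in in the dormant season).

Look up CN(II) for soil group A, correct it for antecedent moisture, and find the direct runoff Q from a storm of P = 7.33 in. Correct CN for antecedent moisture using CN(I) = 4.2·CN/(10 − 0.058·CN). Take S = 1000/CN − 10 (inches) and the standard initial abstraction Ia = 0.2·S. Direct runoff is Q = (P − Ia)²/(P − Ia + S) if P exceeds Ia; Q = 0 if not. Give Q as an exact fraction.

Q = 1116895989889/341362293300 in ≈ 3.272 in

NRCS table: industrial district, soil group A → CN(II) = 81
CN(I) from CN(II)=81: (4.2·81)/(10 − 0.058·81) = 170100/2651 ≈ 64.164
Max retention: S = 1000/(170100/2651) − 10 = 9500/1701 in (≈ 5.585 in)
Ia = 0.2S: 0.2·5.585 = 1.117 in (exactly 1900/1701)
P − Ia = 7.330 − 1.117 = 1056833/170100 ≈ 6.213 in (> 0, runoff occurs)
Q = (1056833/170100)²/((1056833/170100) + 9500/1701) = (1116895989889/28934010000)/(2006833/170100) = 1116895989889/341362293300 in ≈ 3.272 in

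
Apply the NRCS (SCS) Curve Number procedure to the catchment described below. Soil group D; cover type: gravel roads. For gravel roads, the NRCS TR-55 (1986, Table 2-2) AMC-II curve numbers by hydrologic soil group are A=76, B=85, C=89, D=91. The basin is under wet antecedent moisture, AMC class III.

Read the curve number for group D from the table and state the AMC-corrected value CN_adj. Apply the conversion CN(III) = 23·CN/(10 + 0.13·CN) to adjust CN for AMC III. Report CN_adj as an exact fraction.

NRCS table: gravel roads, soil group D → CN(II) = 91
Adjust CN=91 to AMC III: 23·91/(10 + 0.13·91) → 2093 ÷ (2183/100) = 209300/2183 ≈ 95.877

CN_adj = 209300/2183 ≈ 95.877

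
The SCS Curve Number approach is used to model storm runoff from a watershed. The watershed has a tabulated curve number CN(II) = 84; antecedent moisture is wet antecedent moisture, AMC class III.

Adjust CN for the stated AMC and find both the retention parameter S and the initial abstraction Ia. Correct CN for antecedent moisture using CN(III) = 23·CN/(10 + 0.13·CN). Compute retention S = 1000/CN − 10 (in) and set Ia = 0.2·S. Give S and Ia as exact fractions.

Wet (AMC III): CN(III) = 23·84/(10 + 0.13·84) = 1932/(523/25) = 48300/523 ≈ 92.352
Max retention: S = 1000/(48300/523) − 10 = 400/483 in (≈ 0.828 in)
Ia = 0.2·(400/483) = 80/483 in ≈ 0.166 in

S = 400/483 in ≈ 0.828 in; Ia = 80/483 in ≈ 0.166 in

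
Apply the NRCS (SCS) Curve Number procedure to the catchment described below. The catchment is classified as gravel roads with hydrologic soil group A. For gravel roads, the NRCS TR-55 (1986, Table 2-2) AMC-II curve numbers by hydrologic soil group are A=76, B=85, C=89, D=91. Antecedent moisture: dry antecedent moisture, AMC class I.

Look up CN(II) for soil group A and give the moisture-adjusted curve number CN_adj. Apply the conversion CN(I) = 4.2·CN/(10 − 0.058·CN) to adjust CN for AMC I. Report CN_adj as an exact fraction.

CN_adj = 13300/233 ≈ 57.082

NRCS table: gravel roads, soil group A → CN(II) = 76
Adjust CN=76 to AMC I: 4.2·76/(10 − 0.058·76) → (1596/5) ÷ (699/125) = 13300/233 ≈ 57.082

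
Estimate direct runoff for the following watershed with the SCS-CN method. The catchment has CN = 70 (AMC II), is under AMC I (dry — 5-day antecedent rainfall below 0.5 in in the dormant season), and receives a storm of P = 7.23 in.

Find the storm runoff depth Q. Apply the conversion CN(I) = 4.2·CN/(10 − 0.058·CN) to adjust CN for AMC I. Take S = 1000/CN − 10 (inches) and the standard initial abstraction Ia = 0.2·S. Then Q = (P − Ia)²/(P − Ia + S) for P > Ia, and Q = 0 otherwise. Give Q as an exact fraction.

Q = 646532329/369592300 in ≈ 1.749 in

Dry (AMC I): CN(I) = 4.2·70/(10 − 0.058·70) = 294/(297/50) = 4900/99 ≈ 49.495
S = 1000/(4900/99) − 10 = 500/49 in ≈ 10.204 in
Ia = 0.2S: 0.2·10.204 = 2.041 in (exactly 100/49)
Excess rainfall: 7.230 − 2.041 = 5.189 in; P > Ia so Q > 0
Q: (25427/4900)² ÷ (75427/4900) = 646532329/369592300 in (≈ 1.749 in)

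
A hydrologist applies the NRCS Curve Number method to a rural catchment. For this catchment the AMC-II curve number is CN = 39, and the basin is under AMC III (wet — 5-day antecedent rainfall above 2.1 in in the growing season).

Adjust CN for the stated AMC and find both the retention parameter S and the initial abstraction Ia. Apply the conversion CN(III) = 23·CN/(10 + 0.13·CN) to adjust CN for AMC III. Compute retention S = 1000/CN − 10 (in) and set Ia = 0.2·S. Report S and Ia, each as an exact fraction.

Adjust CN=39 to AMC III: 23·39/(10 + 0.13·39) → 897 ÷ (1507/100) = 89700/1507 ≈ 59.522
Max retention: S = 1000/(89700/1507) − 10 = 6100/897 in (≈ 6.800 in)
Ia = 0.2S: 0.2·6.800 = 1.360 in (exactly 1220/897)

S = 6100/897 in ≈ 6.800 in; Ia = 1220/897 in ≈ 1.360 in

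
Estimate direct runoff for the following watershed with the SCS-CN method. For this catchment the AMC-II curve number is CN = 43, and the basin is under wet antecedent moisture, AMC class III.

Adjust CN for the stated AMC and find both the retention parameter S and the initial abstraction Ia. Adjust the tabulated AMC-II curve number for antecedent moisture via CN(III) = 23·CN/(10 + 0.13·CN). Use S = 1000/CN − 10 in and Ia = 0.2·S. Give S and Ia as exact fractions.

S = 5700/989 in ≈ 5.763 in; Ia = 1140/989 in ≈ 1.153 in

Adjust CN=43 to AMC III: 23·43/(10 + 0.13·43) → 989 ÷ (1559/100) = 98900/1559 ≈ 63.438
Max retention: S = 1000/(98900/1559) − 10 = 5700/989 in (≈ 5.763 in)
Initial abstraction Ia = S/5 = (5700/989)/5 = 1140/989 ≈ 1.153 in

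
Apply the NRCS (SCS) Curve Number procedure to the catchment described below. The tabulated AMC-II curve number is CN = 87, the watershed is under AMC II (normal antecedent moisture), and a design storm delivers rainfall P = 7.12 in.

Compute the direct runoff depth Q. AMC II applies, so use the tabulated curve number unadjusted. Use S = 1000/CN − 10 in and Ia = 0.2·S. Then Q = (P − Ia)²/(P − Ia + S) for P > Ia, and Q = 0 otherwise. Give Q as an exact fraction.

Q = 110053448/19668525 in ≈ 5.595 in

CN(II) = 87; AMC II needs no correction.
S = 1000/87 − 10 = 130/87 in ≈ 1.494 in
Initial abstraction Ia = S/5 = (130/87)/5 = 26/87 ≈ 0.299 in
Excess rainfall: 7.120 − 0.299 = 6.821 in; P > Ia so Q > 0
Runoff Q = (P−Ia)²/(P−Ia+S) = (6.821)²/(6.821+1.494) = 110053448/19668525 ≈ 5.595 in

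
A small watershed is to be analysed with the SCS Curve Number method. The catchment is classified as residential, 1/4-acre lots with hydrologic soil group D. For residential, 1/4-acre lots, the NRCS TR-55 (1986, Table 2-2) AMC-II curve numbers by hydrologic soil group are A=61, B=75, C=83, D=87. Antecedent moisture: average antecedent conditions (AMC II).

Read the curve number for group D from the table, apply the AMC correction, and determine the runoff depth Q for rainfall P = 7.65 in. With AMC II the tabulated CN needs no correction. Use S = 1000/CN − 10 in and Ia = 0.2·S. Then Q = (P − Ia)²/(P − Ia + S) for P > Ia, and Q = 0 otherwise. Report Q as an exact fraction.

NRCS table: residential, 1/4-acre lots, soil group D → CN(II) = 87
AMC II — tabulated CN = 87 applies directly.
Max retention: S = 1000/87 − 10 = 130/87 in (≈ 1.494 in)
Ia = 0.2S: 0.2·1.494 = 0.299 in (exactly 26/87)
P − Ia = 7.650 − 0.299 = 12791/1740 ≈ 7.351 in (> 0, runoff occurs)
Q: (12791/1740)² ÷ (15391/1740) = 163609681/26780340 in (≈ 6.109 in)

Q = 163609681/26780340 in ≈ 6.109 in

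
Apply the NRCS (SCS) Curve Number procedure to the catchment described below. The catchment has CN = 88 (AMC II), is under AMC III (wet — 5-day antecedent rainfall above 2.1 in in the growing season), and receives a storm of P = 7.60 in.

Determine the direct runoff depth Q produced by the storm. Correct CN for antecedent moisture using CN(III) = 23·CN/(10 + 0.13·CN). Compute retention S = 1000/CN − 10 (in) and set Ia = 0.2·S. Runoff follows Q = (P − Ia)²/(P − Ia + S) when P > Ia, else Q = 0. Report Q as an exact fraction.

CN(III) from CN(II)=88: (23·88)/(10 + 0.13·88) = 6325/67 ≈ 94.403
Max retention: S = 1000/(6325/67) − 10 = 150/253 in (≈ 0.593 in)
Ia = 0.2S: 0.2·0.593 = 0.119 in (exactly 30/253)
Excess rainfall: 7.600 − 0.119 = 7.481 in; P > Ia so Q > 0
Q = (9464/1265)²/((9464/1265) + 150/253) = (89567296/1600225)/(10214/1265) = 44783648/6460355 in ≈ 6.932 in

Q = 44783648/6460355 in ≈ 6.932 in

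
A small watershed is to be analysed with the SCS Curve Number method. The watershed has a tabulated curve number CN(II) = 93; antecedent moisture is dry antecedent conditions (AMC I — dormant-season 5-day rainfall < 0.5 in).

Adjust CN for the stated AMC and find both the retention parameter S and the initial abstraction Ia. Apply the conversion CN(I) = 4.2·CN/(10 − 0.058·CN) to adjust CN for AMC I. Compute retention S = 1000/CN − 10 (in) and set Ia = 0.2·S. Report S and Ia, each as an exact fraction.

Adjust CN=93 to AMC I: 4.2·93/(10 − 0.058·93) → (1953/5) ÷ (2303/500) = 27900/329 ≈ 84.802
Retention S: 1000/CN − 10 with CN=84.802 → S = 500/279 ≈ 1.792 in
Ia = 0.2S: 0.2·1.792 = 0.358 in (exactly 100/279)

S = 500/279 in ≈ 1.792 in; Ia = 100/279 in ≈ 0.358 in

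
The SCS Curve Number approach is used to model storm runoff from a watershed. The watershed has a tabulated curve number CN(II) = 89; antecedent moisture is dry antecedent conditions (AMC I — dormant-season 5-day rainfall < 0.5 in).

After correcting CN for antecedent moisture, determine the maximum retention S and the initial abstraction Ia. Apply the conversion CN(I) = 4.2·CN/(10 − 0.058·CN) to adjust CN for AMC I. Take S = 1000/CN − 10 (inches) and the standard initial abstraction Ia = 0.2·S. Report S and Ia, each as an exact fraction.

S = 5500/1869 in ≈ 2.943 in; Ia = 1100/1869 in ≈ 0.589 in

Adjust CN=89 to AMC I: 4.2·89/(10 − 0.058·89) → (1869/5) ÷ (2419/500) = 186900/2419 ≈ 77.263
S = 1000/(186900/2419) − 10 = 5500/1869 in ≈ 2.943 in
Ia = 0.2·(5500/1869) = 1100/1869 in ≈ 0.589 in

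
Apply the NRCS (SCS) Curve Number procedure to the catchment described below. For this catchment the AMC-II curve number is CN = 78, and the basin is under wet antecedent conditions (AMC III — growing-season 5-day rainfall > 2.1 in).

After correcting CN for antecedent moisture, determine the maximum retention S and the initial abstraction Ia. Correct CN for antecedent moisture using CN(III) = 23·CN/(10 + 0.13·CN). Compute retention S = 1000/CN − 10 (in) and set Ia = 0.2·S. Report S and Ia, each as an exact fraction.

S = 1100/897 in ≈ 1.226 in; Ia = 220/897 in ≈ 0.245 in

Wet (AMC III): CN(III) = 23·78/(10 + 0.13·78) = 1794/(1007/50) = 89700/1007 ≈ 89.076
S = 1000/(89700/1007) − 10 = 1100/897 in ≈ 1.226 in
Ia = 0.2S: 0.2·1.226 = 0.245 in (exactly 220/897)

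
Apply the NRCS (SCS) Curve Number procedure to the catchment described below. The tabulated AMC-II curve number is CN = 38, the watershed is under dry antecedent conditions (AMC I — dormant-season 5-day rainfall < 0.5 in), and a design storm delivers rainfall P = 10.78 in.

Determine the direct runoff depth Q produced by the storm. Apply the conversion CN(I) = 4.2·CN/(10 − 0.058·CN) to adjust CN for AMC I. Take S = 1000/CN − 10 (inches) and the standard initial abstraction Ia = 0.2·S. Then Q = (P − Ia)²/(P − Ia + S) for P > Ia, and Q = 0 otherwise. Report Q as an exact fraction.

Dry (AMC I): CN(I) = 4.2·38/(10 − 0.058·38) = (798/5)/(1949/250) = 39900/1949 ≈ 20.472
S = 1000/(39900/1949) − 10 = 15500/399 in ≈ 38.847 in
Ia = 0.2S: 0.2·38.847 = 7.769 in (exactly 3100/399)
Since P=10.780 > Ia=7.769: effective rainfall P−Ia = 60061/19950 in
Q = (60061/19950)²/((60061/19950) + 15500/399) = (3607323721/398002500)/(835061/19950) = 3607323721/16659466950 in ≈ 0.217 in

Q = 3607323721/16659466950 in ≈ 0.217 in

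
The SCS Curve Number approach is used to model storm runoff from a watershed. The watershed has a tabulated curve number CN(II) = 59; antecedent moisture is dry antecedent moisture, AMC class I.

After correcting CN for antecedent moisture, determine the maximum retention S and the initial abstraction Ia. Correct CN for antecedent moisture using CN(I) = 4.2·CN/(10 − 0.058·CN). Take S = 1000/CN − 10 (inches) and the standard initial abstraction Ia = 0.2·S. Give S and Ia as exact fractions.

S = 20500/1239 in ≈ 16.546 in; Ia = 4100/1239 in ≈ 3.309 in

Dry (AMC I): CN(I) = 4.2·59/(10 − 0.058·59) = (1239/5)/(3289/500) = 123900/3289 ≈ 37.671
Retention S: 1000/CN − 10 with CN=37.671 → S = 20500/1239 ≈ 16.546 in
Initial abstraction Ia = S/5 = (20500/1239)/5 = 4100/1239 ≈ 3.309 in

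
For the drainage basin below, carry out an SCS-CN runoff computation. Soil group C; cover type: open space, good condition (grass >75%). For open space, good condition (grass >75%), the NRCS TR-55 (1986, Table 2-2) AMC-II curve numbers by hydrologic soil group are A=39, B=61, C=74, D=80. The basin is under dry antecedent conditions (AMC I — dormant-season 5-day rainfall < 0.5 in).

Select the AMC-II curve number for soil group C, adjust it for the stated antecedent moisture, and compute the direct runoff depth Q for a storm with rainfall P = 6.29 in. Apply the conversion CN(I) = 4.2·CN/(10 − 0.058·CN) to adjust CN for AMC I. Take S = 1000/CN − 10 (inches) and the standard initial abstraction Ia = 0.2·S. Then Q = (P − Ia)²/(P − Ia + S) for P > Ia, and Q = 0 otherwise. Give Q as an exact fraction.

Q = 128689365289/78378554100 in ≈ 1.642 in

NRCS table: open space, good condition (grass >75%), soil group C → CN(II) = 74
Adjust CN=74 to AMC I: 4.2·74/(10 − 0.058·74) → (1554/5) ÷ (1427/250) = 77700/1427 ≈ 54.450
Retention S: 1000/CN − 10 with CN=54.450 → S = 6500/777 ≈ 8.366 in
Initial abstraction Ia = S/5 = (6500/777)/5 = 1300/777 ≈ 1.673 in
Since P=6.290 > Ia=1.673: effective rainfall P−Ia = 358733/77700 in
Runoff Q = (P−Ia)²/(P−Ia+S) = (4.617)²/(4.617+8.366) = 128689365289/78378554100 ≈ 1.642 in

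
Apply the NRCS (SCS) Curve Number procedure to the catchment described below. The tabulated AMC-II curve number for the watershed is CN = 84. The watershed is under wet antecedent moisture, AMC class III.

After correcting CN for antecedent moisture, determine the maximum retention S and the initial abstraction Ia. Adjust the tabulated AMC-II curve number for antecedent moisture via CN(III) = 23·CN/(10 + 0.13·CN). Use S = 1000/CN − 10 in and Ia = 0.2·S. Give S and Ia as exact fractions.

Adjust CN=84 to AMC III: 23·84/(10 + 0.13·84) → 1932 ÷ (523/25) = 48300/523 ≈ 92.352
Retention S: 1000/CN − 10 with CN=92.352 → S = 400/483 ≈ 0.828 in
Ia = 0.2·(400/483) = 80/483 in ≈ 0.166 in

S = 400/483 in ≈ 0.828 in; Ia = 80/483 in ≈ 0.166 in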